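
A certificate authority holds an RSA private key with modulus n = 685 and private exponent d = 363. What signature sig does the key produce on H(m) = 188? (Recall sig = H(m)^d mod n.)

602

(H(m))^2 ≡ 188^2 = 35344 ≡ 409
(H(m))^4 ≡ 409^2 = 167281 ≡ 141
(H(m))^8 ≡ 141^2 = 19881 ≡ 16
(H(m))^16 ≡ 16^2 = 256
(H(m))^32 ≡ 256^2 = 65536 ≡ 461
(H(m))^64 ≡ 461^2 = 212521 ≡ 171
(H(m))^128 ≡ 171^2 = 29241 ≡ 471
(H(m))^256 ≡ 471^2 = 221841 ≡ 586
363 = 256 + 64 + 32 + 8 + 2 + 1, so (H(m))^363 ≡ 586·171·461·16·409·188 ≡ 602 (mod 685)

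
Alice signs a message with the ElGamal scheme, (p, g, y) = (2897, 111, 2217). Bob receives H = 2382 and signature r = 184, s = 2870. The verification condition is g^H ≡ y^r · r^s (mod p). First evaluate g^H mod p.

2061

Squares mod 2897: 111^1≡111, 111^2≡733, 111^4≡1344, 111^8≡1505, 111^16≡2468, 111^32≡1530, 111^64≡124, 111^128≡891, 111^256≡103, 111^512≡1918, 111^1024≡2431, 111^2048≡2778
2382 = 2048 + 256 + 64 + 8 + 4 + 2, so 111^2382 ≡ 2778·103·124·1505·1344·733 ≡ 2061 (mod 2897)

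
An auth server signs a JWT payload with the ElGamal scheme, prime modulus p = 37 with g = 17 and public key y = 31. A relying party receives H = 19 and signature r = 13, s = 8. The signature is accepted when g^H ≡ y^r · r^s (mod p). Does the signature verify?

Left side g^H mod p:
17^2 = 289 ≡ 30
17^4 ≡ 30^2 = 900 ≡ 12
17^8 ≡ 12^2 = 144 ≡ 33
17^16 ≡ 33^2 = 1089 ≡ 16
19 = 16 + 2 + 1, so 17^19 ≡ 16·30·17 ≡ 20 (mod 37)
Right side y^r · r^s mod p:
31^2 = 961 ≡ 36
31^4 ≡ 36^2 = 1296 ≡ 1
31^8 ≡ 1^2 = 1
13 = 8 + 4 + 1, so 31^13 ≡ 1·1·31 ≡ 31 (mod 37)
13^2 = 169 ≡ 21
13^4 ≡ 21^2 = 441 ≡ 34
13^8 ≡ 34^2 = 1156 ≡ 9
31·9 = 279 ≡ 20 (mod 37)
20 ≡ 20 (mod 37), so the signature is genuine.

verifies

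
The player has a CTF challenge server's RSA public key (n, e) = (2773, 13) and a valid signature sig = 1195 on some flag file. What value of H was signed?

sig^2 ≡ 1195^2 = 1428025 ≡ 2703
sig^4 ≡ 2703^2 = 7306209 ≡ 2127
sig^8 ≡ 2127^2 = 4524129 ≡ 1366
13 = 8 + 4 + 1, so sig^13 ≡ 1366·2127·1195 ≡ 2647 (mod 2773)

2647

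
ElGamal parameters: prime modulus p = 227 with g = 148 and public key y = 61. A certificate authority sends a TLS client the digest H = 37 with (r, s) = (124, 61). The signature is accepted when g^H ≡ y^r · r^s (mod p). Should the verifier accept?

Left side g^H mod p:
Squares mod 227: 148^1≡148, 148^2≡112, 148^4≡59, 148^8≡76, 148^16≡101, 148^32≡213
37 = 32 + 4 + 1, so 148^37 ≡ 213·59·148 ≡ 105 (mod 227)
Right side y^r · r^s mod p:
Squares mod 227: 61^1≡61, 61^2≡89, 61^4≡203, 61^8≡122, 61^16≡129, 61^32≡70, 61^64≡133
124 = 64 + 32 + 16 + 8 + 4, so 61^124 ≡ 133·70·129·122·203 ≡ 48 (mod 227)
Squares mod 227: 124^1≡124, 124^2≡167, 124^4≡195, 124^8≡116, 124^16≡63, 124^32≡110
61 = 32 + 16 + 8 + 4 + 1, so 124^61 ≡ 110·63·116·195·124 ≡ 215 (mod 227)
48·215 = 10320 ≡ 105 (mod 227)
105 ≡ 105 (mod 227), so the signature is genuine.

accept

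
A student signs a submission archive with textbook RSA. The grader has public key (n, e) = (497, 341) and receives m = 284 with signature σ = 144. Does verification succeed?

fails

σ^2 ≡ 144^2 = 20736 ≡ 359
σ^4 ≡ 359^2 = 128881 ≡ 158
σ^8 ≡ 158^2 = 24964 ≡ 114
σ^16 ≡ 114^2 = 12996 ≡ 74
σ^32 ≡ 74^2 = 5476 ≡ 9
σ^64 ≡ 9^2 = 81
σ^128 ≡ 81^2 = 6561 ≡ 100
σ^256 ≡ 100^2 = 10000 ≡ 60
341 = 256 + 64 + 16 + 4 + 1, so σ^341 ≡ 60·81·74·158·144 ≡ 303 (mod 497)
The recovered value 303 does not match the digest 284.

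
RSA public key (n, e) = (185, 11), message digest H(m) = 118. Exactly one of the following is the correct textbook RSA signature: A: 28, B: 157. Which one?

B

Candidate A: 28^11 mod 185 = 67
Candidate B: 157^11 mod 185 = 118
  → matches H(m) = 118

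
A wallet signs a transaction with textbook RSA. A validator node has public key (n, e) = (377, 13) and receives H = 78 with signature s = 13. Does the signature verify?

s^2 ≡ 13^2 = 169
s^4 ≡ 169^2 = 28561 ≡ 286
s^8 ≡ 286^2 = 81796 ≡ 364
13 = 8 + 4 + 1, so s^13 ≡ 364·286·13 ≡ 299 (mod 377)
The recovered value 299 does not match the digest 78.

does not verify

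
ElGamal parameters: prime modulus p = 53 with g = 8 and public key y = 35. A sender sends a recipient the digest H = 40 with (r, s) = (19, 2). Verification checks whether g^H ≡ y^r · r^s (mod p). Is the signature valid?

invalid

Left side g^H mod p:
8^40 mod 53 = 28
Right side y^r · r^s mod p:
35^19 mod 53 = 14
19^2 mod 53 = 43
14·43 = 602 ≡ 19 (mod 53)
28 ≠ 19, so verification fails.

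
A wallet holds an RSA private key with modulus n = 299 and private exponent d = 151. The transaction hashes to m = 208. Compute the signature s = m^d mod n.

m^2 ≡ 208^2 = 43264 ≡ 208
m^4 ≡ 208^2 = 43264 ≡ 208
m^8 ≡ 208^2 = 43264 ≡ 208
m^16 ≡ 208^2 = 43264 ≡ 208
m^32 ≡ 208^2 = 43264 ≡ 208
m^64 ≡ 208^2 = 43264 ≡ 208
m^128 ≡ 208^2 = 43264 ≡ 208
151 = 128 + 16 + 4 + 2 + 1, so m^151 ≡ 208·208·208·208·208 ≡ 208 (mod 299)

208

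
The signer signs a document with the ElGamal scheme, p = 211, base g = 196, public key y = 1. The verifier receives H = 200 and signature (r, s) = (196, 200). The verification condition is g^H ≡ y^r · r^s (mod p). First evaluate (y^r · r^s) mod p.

14

1^2 = 1
1^4 ≡ 1^2 = 1
1^8 ≡ 1^2 = 1
1^16 ≡ 1^2 = 1
1^32 ≡ 1^2 = 1
1^64 ≡ 1^2 = 1
1^128 ≡ 1^2 = 1
196 = 128 + 64 + 4, so 1^196 ≡ 1·1·1 ≡ 1 (mod 211)
196^2 = 38416 ≡ 14
196^4 ≡ 14^2 = 196
196^8 ≡ 196^2 = 38416 ≡ 14
196^16 ≡ 14^2 = 196
196^32 ≡ 196^2 = 38416 ≡ 14
196^64 ≡ 14^2 = 196
196^128 ≡ 196^2 = 38416 ≡ 14
200 = 128 + 64 + 8, so 196^200 ≡ 14·196·14 ≡ 14 (mod 211)
y^r · r^s ≡ 1·14 = 14 ≡ 14 (mod 211)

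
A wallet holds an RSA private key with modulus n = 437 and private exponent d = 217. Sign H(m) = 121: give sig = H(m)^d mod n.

64

(H(m))^2 ≡ 121^2 = 14641 ≡ 220
(H(m))^4 ≡ 220^2 = 48400 ≡ 330
(H(m))^8 ≡ 330^2 = 108900 ≡ 87
(H(m))^16 ≡ 87^2 = 7569 ≡ 140
(H(m))^32 ≡ 140^2 = 19600 ≡ 372
(H(m))^64 ≡ 372^2 = 138384 ≡ 292
(H(m))^128 ≡ 292^2 = 85264 ≡ 49
217 = 128 + 64 + 16 + 8 + 1, so (H(m))^217 ≡ 49·292·140·87·121 ≡ 64 (mod 437)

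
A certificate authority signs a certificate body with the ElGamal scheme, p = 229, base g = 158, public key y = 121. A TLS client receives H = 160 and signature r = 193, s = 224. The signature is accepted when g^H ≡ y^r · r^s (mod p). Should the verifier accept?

reject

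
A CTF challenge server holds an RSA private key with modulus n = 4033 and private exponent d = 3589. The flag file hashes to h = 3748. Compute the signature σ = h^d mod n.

Squares mod 4033: h^1≡3748, h^2≡565, h^4≡618, h^8≡2822, h^16≡2542, h^32≡898, h^64≡3837, h^128≡2119, h^256≡1432, h^512≡1860, h^1024≡3319, h^2048≡1638
3589 = 2048 + 1024 + 512 + 4 + 1, so h^3589 ≡ 1638·3319·1860·618·3748 ≡ 2416 (mod 4033)

2416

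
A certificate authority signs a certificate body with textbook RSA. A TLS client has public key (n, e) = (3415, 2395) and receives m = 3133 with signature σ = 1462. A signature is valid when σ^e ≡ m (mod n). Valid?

Squares mod 3415: σ^1≡1462, σ^2≡3069, σ^4≡191, σ^8≡2331, σ^16≡296, σ^32≡2241, σ^64≡2031, σ^128≡3056, σ^256≡2526, σ^512≡1456, σ^1024≡2636, σ^2048≡2386
2395 = 2048 + 256 + 64 + 16 + 8 + 2 + 1, so σ^2395 ≡ 2386·2526·2031·296·2331·3069·1462 ≡ 3133 (mod 3415)
σ^2395 mod 3415 = 3133 matches m.

yes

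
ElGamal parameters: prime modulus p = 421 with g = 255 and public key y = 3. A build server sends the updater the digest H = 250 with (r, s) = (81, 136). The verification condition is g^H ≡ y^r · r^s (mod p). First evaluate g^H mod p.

149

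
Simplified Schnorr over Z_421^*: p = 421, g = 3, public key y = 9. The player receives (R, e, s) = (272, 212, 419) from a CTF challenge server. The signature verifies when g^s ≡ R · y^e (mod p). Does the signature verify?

does not verify

g^s mod p:
3^2 = 9
3^4 ≡ 9^2 = 81
3^8 ≡ 81^2 = 6561 ≡ 246
3^16 ≡ 246^2 = 60516 ≡ 313
3^32 ≡ 313^2 = 97969 ≡ 297
3^64 ≡ 297^2 = 88209 ≡ 220
3^128 ≡ 220^2 = 48400 ≡ 406
3^256 ≡ 406^2 = 164836 ≡ 225
419 = 256 + 128 + 32 + 2 + 1, so 3^419 ≡ 225·406·297·9·3 ≡ 281 (mod 421)
R · y^e mod p:
9^2 = 81
9^4 ≡ 81^2 = 6561 ≡ 246
9^8 ≡ 246^2 = 60516 ≡ 313
9^16 ≡ 313^2 = 97969 ≡ 297
9^32 ≡ 297^2 = 88209 ≡ 220
9^64 ≡ 220^2 = 48400 ≡ 406
9^128 ≡ 406^2 = 164836 ≡ 225
212 = 128 + 64 + 16 + 4, so 9^212 ≡ 225·406·297·246 ≡ 81 (mod 421)
272·81 = 22032 ≡ 140 (mod 421)
281 ≠ 140; the check fails.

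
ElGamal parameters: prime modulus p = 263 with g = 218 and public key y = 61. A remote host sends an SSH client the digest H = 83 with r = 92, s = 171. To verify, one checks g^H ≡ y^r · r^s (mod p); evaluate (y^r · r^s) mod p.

Squares mod 263: 61^1≡61, 61^2≡39, 61^4≡206, 61^8≡93, 61^16≡233, 61^32≡111, 61^64≡223
92 = 64 + 16 + 8 + 4, so 61^92 ≡ 223·233·93·206 ≡ 244 (mod 263)
Squares mod 263: 92^1≡92, 92^2≡48, 92^4≡200, 92^8≡24, 92^16≡50, 92^32≡133, 92^64≡68, 92^128≡153
171 = 128 + 32 + 8 + 2 + 1, so 92^171 ≡ 153·133·24·48·92 ≡ 36 (mod 263)
y^r · r^s ≡ 244·36 = 8784 ≡ 105 (mod 263)

105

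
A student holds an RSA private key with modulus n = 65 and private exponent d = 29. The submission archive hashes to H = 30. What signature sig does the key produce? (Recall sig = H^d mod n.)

10

H^29 mod 65 = 10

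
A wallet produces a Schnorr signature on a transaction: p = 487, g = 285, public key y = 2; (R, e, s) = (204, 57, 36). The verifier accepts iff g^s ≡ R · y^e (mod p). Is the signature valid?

invalid

g^s mod p:
285^2 = 81225 ≡ 383
285^4 ≡ 383^2 = 146689 ≡ 102
285^8 ≡ 102^2 = 10404 ≡ 177
285^16 ≡ 177^2 = 31329 ≡ 161
285^32 ≡ 161^2 = 25921 ≡ 110
36 = 32 + 4, so 285^36 ≡ 110·102 ≡ 19 (mod 487)
R · y^e mod p:
2^2 = 4
2^4 ≡ 4^2 = 16
2^8 ≡ 16^2 = 256
2^16 ≡ 256^2 = 65536 ≡ 278
2^32 ≡ 278^2 = 77284 ≡ 338
57 = 32 + 16 + 8 + 1, so 2^57 ≡ 338·278·256·2 ≡ 299 (mod 487)
204·299 = 60996 ≡ 121 (mod 487)
19 ≠ 121; the check fails.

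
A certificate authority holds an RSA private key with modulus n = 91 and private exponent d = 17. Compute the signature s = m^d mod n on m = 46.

37

Squares mod 91: m^1≡46, m^2≡23, m^4≡74, m^8≡16, m^16≡74
17 = 16 + 1, so m^17 ≡ 74·46 ≡ 37 (mod 91)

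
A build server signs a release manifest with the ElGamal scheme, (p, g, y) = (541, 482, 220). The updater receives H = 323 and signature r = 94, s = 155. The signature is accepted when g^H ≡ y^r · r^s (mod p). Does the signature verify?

Left side g^H mod p:
482^2 = 232324 ≡ 235
482^4 ≡ 235^2 = 55225 ≡ 43
482^8 ≡ 43^2 = 1849 ≡ 226
482^16 ≡ 226^2 = 51076 ≡ 222
482^32 ≡ 222^2 = 49284 ≡ 53
482^64 ≡ 53^2 = 2809 ≡ 104
482^128 ≡ 104^2 = 10816 ≡ 537
482^256 ≡ 537^2 = 288369 ≡ 16
323 = 256 + 64 + 2 + 1, so 482^323 ≡ 16·104·235·482 ≡ 126 (mod 541)
Right side y^r · r^s mod p:
220^2 = 48400 ≡ 251
220^4 ≡ 251^2 = 63001 ≡ 245
220^8 ≡ 245^2 = 60025 ≡ 515
220^16 ≡ 515^2 = 265225 ≡ 135
220^32 ≡ 135^2 = 18225 ≡ 372
220^64 ≡ 372^2 = 138384 ≡ 429
94 = 64 + 16 + 8 + 4 + 2, so 220^94 ≡ 429·135·515·245·251 ≡ 472 (mod 541)
94^2 = 8836 ≡ 180
94^4 ≡ 180^2 = 32400 ≡ 481
94^8 ≡ 481^2 = 231361 ≡ 354
94^16 ≡ 354^2 = 125316 ≡ 345
94^32 ≡ 345^2 = 119025 ≡ 5
94^64 ≡ 5^2 = 25
94^128 ≡ 25^2 = 625 ≡ 84
155 = 128 + 16 + 8 + 2 + 1, so 94^155 ≡ 84·345·354·180·94 ≡ 351 (mod 541)
472·351 = 165672 ≡ 126 (mod 541)
126 ≡ 126 (mod 541), so the signature is genuine.

verifies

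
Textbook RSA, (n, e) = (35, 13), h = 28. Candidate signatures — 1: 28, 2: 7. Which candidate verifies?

1

Candidate 1: 28^13 mod 35 = 28
  → matches h = 28
Candidate 2: 7^13 mod 35 = 7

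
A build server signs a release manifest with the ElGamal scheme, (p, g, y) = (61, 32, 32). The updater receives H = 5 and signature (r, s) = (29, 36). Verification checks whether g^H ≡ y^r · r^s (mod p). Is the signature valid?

valid

Left side g^H mod p:
32^2 = 1024 ≡ 48
32^4 ≡ 48^2 = 2304 ≡ 47
5 = 4 + 1, so 32^5 ≡ 47·32 ≡ 40 (mod 61)
Right side y^r · r^s mod p:
32^2 = 1024 ≡ 48
32^4 ≡ 48^2 = 2304 ≡ 47
32^8 ≡ 47^2 = 2209 ≡ 13
32^16 ≡ 13^2 = 169 ≡ 47
29 = 16 + 8 + 4 + 1, so 32^29 ≡ 47·13·47·32 ≡ 40 (mod 61)
29^2 = 841 ≡ 48
29^4 ≡ 48^2 = 2304 ≡ 47
29^8 ≡ 47^2 = 2209 ≡ 13
29^16 ≡ 13^2 = 169 ≡ 47
29^32 ≡ 47^2 = 2209 ≡ 13
36 = 32 + 4, so 29^36 ≡ 13·47 ≡ 1 (mod 61)
40·1 = 40 ≡ 40 (mod 61)
40 ≡ 40 (mod 61), so the signature is genuine.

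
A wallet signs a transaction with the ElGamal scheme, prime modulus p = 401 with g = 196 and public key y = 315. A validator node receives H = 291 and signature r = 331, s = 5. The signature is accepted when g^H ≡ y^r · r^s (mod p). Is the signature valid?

invalid

Left side g^H mod p:
196^291 mod 401 = 173
Right side y^r · r^s mod p:
315^331 mod 401 = 88
331^5 mod 401 = 72
88·72 = 6336 ≡ 321 (mod 401)
173 ≠ 321, so verification fails.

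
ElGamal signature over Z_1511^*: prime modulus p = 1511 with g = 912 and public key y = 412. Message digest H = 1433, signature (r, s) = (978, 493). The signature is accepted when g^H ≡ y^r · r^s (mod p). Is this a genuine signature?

forged

Left side g^H mod p:
Squares mod 1511: 912^1≡912, 912^2≡694, 912^4≡1138, 912^8≡117, 912^16≡90, 912^32≡545, 912^64≡869, 912^128≡1172, 912^256≡85, 912^512≡1181, 912^1024≡108
1433 = 1024 + 256 + 128 + 16 + 8 + 1, so 912^1433 ≡ 108·85·1172·90·117·912 ≡ 756 (mod 1511)
Right side y^r · r^s mod p:
Squares mod 1511: 412^1≡412, 412^2≡512, 412^4≡741, 412^8≡588, 412^16≡1236, 412^32≡75, 412^64≡1092, 412^128≡285, 412^256≡1142, 412^512≡171
978 = 512 + 256 + 128 + 64 + 16 + 2, so 412^978 ≡ 171·1142·285·1092·1236·512 ≡ 175 (mod 1511)
Squares mod 1511: 978^1≡978, 978^2≡21, 978^4≡441, 978^8≡1073, 978^16≡1458, 978^32≡1298, 978^64≡39, 978^128≡10, 978^256≡100
493 = 256 + 128 + 64 + 32 + 8 + 4 + 1, so 978^493 ≡ 100·10·39·1298·1073·441·978 ≡ 1194 (mod 1511)
175·1194 = 208950 ≡ 432 (mod 1511)
756 ≠ 432, so verification fails.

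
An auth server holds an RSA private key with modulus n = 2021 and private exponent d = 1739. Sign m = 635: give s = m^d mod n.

m^2 ≡ 635^2 = 403225 ≡ 1046
m^4 ≡ 1046^2 = 1094116 ≡ 755
m^8 ≡ 755^2 = 570025 ≡ 103
m^16 ≡ 103^2 = 10609 ≡ 504
m^32 ≡ 504^2 = 254016 ≡ 1391
m^64 ≡ 1391^2 = 1934881 ≡ 784
m^128 ≡ 784^2 = 614656 ≡ 272
m^256 ≡ 272^2 = 73984 ≡ 1228
m^512 ≡ 1228^2 = 1507984 ≡ 318
m^1024 ≡ 318^2 = 101124 ≡ 74
1739 = 1024 + 512 + 128 + 64 + 8 + 2 + 1, so m^1739 ≡ 74·318·272·784·103·1046·635 ≡ 1969 (mod 2021)

1969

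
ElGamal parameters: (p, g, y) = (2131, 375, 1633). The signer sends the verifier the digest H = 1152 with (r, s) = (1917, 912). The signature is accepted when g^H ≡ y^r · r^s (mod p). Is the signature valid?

invalid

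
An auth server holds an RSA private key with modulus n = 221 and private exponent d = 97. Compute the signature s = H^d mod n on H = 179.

179

H^2 ≡ 179^2 = 32041 ≡ 217
H^4 ≡ 217^2 = 47089 ≡ 16
H^8 ≡ 16^2 = 256 ≡ 35
H^16 ≡ 35^2 = 1225 ≡ 120
H^32 ≡ 120^2 = 14400 ≡ 35
H^64 ≡ 35^2 = 1225 ≡ 120
97 = 64 + 32 + 1, so H^97 ≡ 120·35·179 ≡ 179 (mod 221)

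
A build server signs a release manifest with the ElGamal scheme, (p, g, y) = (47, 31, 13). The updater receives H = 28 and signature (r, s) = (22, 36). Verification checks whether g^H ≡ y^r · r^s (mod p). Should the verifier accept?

accept

Left side g^H mod p:
31^2 = 961 ≡ 21
31^4 ≡ 21^2 = 441 ≡ 18
31^8 ≡ 18^2 = 324 ≡ 42
31^16 ≡ 42^2 = 1764 ≡ 25
28 = 16 + 8 + 4, so 31^28 ≡ 25·42·18 ≡ 6 (mod 47)
Right side y^r · r^s mod p:
13^2 = 169 ≡ 28
13^4 ≡ 28^2 = 784 ≡ 32
13^8 ≡ 32^2 = 1024 ≡ 37
13^16 ≡ 37^2 = 1369 ≡ 6
22 = 16 + 4 + 2, so 13^22 ≡ 6·32·28 ≡ 18 (mod 47)
22^2 = 484 ≡ 14
22^4 ≡ 14^2 = 196 ≡ 8
22^8 ≡ 8^2 = 64 ≡ 17
22^16 ≡ 17^2 = 289 ≡ 7
22^32 ≡ 7^2 = 49 ≡ 2
36 = 32 + 4, so 22^36 ≡ 2·8 ≡ 16 (mod 47)
18·16 = 288 ≡ 6 (mod 47)
6 ≡ 6 (mod 47), so the signature is genuine.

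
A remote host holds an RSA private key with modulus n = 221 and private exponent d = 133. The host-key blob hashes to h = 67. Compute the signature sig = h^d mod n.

h^2 ≡ 67^2 = 4489 ≡ 69
h^4 ≡ 69^2 = 4761 ≡ 120
h^8 ≡ 120^2 = 14400 ≡ 35
h^16 ≡ 35^2 = 1225 ≡ 120
h^32 ≡ 120^2 = 14400 ≡ 35
h^64 ≡ 35^2 = 1225 ≡ 120
h^128 ≡ 120^2 = 14400 ≡ 35
133 = 128 + 4 + 1, so h^133 ≡ 35·120·67 ≡ 67 (mod 221)

67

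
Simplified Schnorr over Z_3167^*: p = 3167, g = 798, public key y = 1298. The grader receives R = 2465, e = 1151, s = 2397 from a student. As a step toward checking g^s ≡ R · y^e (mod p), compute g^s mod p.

1790

798^2 = 636804 ≡ 237
798^4 ≡ 237^2 = 56169 ≡ 2330
798^8 ≡ 2330^2 = 5428900 ≡ 662
798^16 ≡ 662^2 = 438244 ≡ 1198
798^32 ≡ 1198^2 = 1435204 ≡ 553
798^64 ≡ 553^2 = 305809 ≡ 1777
798^128 ≡ 1777^2 = 3157729 ≡ 230
798^256 ≡ 230^2 = 52900 ≡ 2228
798^512 ≡ 2228^2 = 4963984 ≡ 1295
798^1024 ≡ 1295^2 = 1677025 ≡ 1682
798^2048 ≡ 1682^2 = 2829124 ≡ 993
2397 = 2048 + 256 + 64 + 16 + 8 + 4 + 1, so 798^2397 ≡ 993·2228·1777·1198·662·2330·798 ≡ 1790 (mod 3167)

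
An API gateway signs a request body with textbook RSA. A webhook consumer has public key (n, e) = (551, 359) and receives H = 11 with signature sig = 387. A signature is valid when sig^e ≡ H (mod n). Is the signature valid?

valid

sig^2 ≡ 387^2 = 149769 ≡ 448
sig^4 ≡ 448^2 = 200704 ≡ 140
sig^8 ≡ 140^2 = 19600 ≡ 315
sig^16 ≡ 315^2 = 99225 ≡ 45
sig^32 ≡ 45^2 = 2025 ≡ 372
sig^64 ≡ 372^2 = 138384 ≡ 83
sig^128 ≡ 83^2 = 6889 ≡ 277
sig^256 ≡ 277^2 = 76729 ≡ 140
359 = 256 + 64 + 32 + 4 + 2 + 1, so sig^359 ≡ 140·83·372·140·448·387 ≡ 11 (mod 551)
Since 11 equals the digest 11, verification succeeds.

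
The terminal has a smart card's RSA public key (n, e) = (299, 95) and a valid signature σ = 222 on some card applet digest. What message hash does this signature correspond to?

287

Squares mod 299: σ^1≡222, σ^2≡248, σ^4≡209, σ^8≡27, σ^16≡131, σ^32≡118, σ^64≡170
95 = 64 + 16 + 8 + 4 + 2 + 1, so σ^95 ≡ 170·131·27·209·248·222 ≡ 287 (mod 299)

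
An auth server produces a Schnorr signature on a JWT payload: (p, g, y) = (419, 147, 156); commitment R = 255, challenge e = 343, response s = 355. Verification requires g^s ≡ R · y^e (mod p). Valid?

g^s mod p:
147^355 mod 419 = 320
R · y^e mod p:
156^343 mod 419 = 409
255·409 = 104295 ≡ 383 (mod 419)
320 ≠ 383; the check fails.

no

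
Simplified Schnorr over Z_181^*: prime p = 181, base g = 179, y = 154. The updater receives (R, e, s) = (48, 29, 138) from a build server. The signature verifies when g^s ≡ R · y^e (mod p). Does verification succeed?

fails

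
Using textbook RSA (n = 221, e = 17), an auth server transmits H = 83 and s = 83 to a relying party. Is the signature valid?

valid

s^2 ≡ 83^2 = 6889 ≡ 38
s^4 ≡ 38^2 = 1444 ≡ 118
s^8 ≡ 118^2 = 13924 ≡ 1
s^16 ≡ 1^2 = 1
17 = 16 + 1, so s^17 ≡ 1·83 ≡ 83 (mod 221)
83 = H, so the signature checks out.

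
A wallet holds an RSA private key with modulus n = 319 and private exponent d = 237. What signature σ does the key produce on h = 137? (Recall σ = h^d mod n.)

69

h^2 ≡ 137^2 = 18769 ≡ 267
h^4 ≡ 267^2 = 71289 ≡ 152
h^8 ≡ 152^2 = 23104 ≡ 136
h^16 ≡ 136^2 = 18496 ≡ 313
h^32 ≡ 313^2 = 97969 ≡ 36
h^64 ≡ 36^2 = 1296 ≡ 20
h^128 ≡ 20^2 = 400 ≡ 81
237 = 128 + 64 + 32 + 8 + 4 + 1, so h^237 ≡ 81·20·36·136·152·137 ≡ 69 (mod 319)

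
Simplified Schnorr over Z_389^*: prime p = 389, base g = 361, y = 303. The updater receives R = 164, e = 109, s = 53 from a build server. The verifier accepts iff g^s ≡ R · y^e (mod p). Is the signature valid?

invalid

g^s mod p:
361^2 = 130321 ≡ 6
361^4 ≡ 6^2 = 36
361^8 ≡ 36^2 = 1296 ≡ 129
361^16 ≡ 129^2 = 16641 ≡ 303
361^32 ≡ 303^2 = 91809 ≡ 5
53 = 32 + 16 + 4 + 1, so 361^53 ≡ 5·303·36·361 ≡ 94 (mod 389)
R · y^e mod p:
303^2 = 91809 ≡ 5
303^4 ≡ 5^2 = 25
303^8 ≡ 25^2 = 625 ≡ 236
303^16 ≡ 236^2 = 55696 ≡ 69
303^32 ≡ 69^2 = 4761 ≡ 93
303^64 ≡ 93^2 = 8649 ≡ 91
109 = 64 + 32 + 8 + 4 + 1, so 303^109 ≡ 91·93·236·25·303 ≡ 65 (mod 389)
164·65 = 10660 ≡ 157 (mod 389)
94 ≠ 157; the check fails.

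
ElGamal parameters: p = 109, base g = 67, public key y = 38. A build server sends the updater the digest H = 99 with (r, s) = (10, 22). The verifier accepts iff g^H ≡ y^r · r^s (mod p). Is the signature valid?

invalid

Left side g^H mod p:
Squares mod 109: 67^1≡67, 67^2≡20, 67^4≡73, 67^8≡97, 67^16≡35, 67^32≡26, 67^64≡22
99 = 64 + 32 + 2 + 1, so 67^99 ≡ 22·26·20·67 ≡ 101 (mod 109)
Right side y^r · r^s mod p:
Squares mod 109: 38^1≡38, 38^2≡27, 38^4≡75, 38^8≡66
10 = 8 + 2, so 38^10 ≡ 66·27 ≡ 38 (mod 109)
Squares mod 109: 10^1≡10, 10^2≡100, 10^4≡81, 10^8≡21, 10^16≡5
22 = 16 + 4 + 2, so 10^22 ≡ 5·81·100 ≡ 61 (mod 109)
38·61 = 2318 ≡ 29 (mod 109)
101 ≠ 29, so verification fails.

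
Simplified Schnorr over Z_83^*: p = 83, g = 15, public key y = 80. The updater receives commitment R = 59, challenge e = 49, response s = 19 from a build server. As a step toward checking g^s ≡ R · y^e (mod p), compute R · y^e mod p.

13

80^2 = 6400 ≡ 9
80^4 ≡ 9^2 = 81
80^8 ≡ 81^2 = 6561 ≡ 4
80^16 ≡ 4^2 = 16
80^32 ≡ 16^2 = 256 ≡ 7
49 = 32 + 16 + 1, so 80^49 ≡ 7·16·80 ≡ 79 (mod 83)
R · y^e ≡ 59·79 = 4661 ≡ 13 (mod 83)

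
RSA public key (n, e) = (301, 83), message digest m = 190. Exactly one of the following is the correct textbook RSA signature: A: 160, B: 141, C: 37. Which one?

Candidate A: 160^83 mod 301 = 111
Candidate B: 141^83 mod 301 = 190
  → matches m = 190
Candidate C: 37^83 mod 301 = 179

B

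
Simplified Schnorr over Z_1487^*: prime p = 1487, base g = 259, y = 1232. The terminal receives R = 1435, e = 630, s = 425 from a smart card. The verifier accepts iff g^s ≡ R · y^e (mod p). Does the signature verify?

g^s mod p:
259^425 mod 1487 = 554
R · y^e mod p:
1232^630 mod 1487 = 1076
1435·1076 = 1544060 ≡ 554 (mod 1487)
554 ≡ 554 (mod 1487); signature holds.

verifies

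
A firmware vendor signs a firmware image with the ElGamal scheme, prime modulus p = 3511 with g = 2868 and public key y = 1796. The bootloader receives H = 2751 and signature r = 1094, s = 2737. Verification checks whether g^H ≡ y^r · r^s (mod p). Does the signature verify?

verifies

Left side g^H mod p:
2868^2 = 8225424 ≡ 2662
2868^4 ≡ 2662^2 = 7086244 ≡ 1046
2868^8 ≡ 1046^2 = 1094116 ≡ 2195
2868^16 ≡ 2195^2 = 4818025 ≡ 933
2868^32 ≡ 933^2 = 870489 ≡ 3272
2868^64 ≡ 3272^2 = 10705984 ≡ 945
2868^128 ≡ 945^2 = 893025 ≡ 1231
2868^256 ≡ 1231^2 = 1515361 ≡ 2120
2868^512 ≡ 2120^2 = 4494400 ≡ 320
2868^1024 ≡ 320^2 = 102400 ≡ 581
2868^2048 ≡ 581^2 = 337561 ≡ 505
2751 = 2048 + 512 + 128 + 32 + 16 + 8 + 4 + 2 + 1, so 2868^2751 ≡ 505·320·1231·3272·933·2195·1046·2662·2868 ≡ 836 (mod 3511)
Right side y^r · r^s mod p:
1796^2 = 3225616 ≡ 2518
1796^4 ≡ 2518^2 = 6340324 ≡ 2969
1796^8 ≡ 2969^2 = 8814961 ≡ 2351
1796^16 ≡ 2351^2 = 5527201 ≡ 887
1796^32 ≡ 887^2 = 786769 ≡ 305
1796^64 ≡ 305^2 = 93025 ≡ 1739
1796^128 ≡ 1739^2 = 3024121 ≡ 1150
1796^256 ≡ 1150^2 = 1322500 ≡ 2364
1796^512 ≡ 2364^2 = 5588496 ≡ 2495
1796^1024 ≡ 2495^2 = 6225025 ≡ 22
1094 = 1024 + 64 + 4 + 2, so 1796^1094 ≡ 22·1739·2969·2518 ≡ 817 (mod 3511)
1094^2 = 1196836 ≡ 3096
1094^4 ≡ 3096^2 = 9585216 ≡ 186
1094^8 ≡ 186^2 = 34596 ≡ 2997
1094^16 ≡ 2997^2 = 8982009 ≡ 871
1094^32 ≡ 871^2 = 758641 ≡ 265
1094^64 ≡ 265^2 = 70225 ≡ 5
1094^128 ≡ 5^2 = 25
1094^256 ≡ 25^2 = 625
1094^512 ≡ 625^2 = 390625 ≡ 904
1094^1024 ≡ 904^2 = 817216 ≡ 2664
1094^2048 ≡ 2664^2 = 7096896 ≡ 1165
2737 = 2048 + 512 + 128 + 32 + 16 + 1, so 1094^2737 ≡ 1165·904·25·265·871·1094 ≡ 1879 (mod 3511)
817·1879 = 1535143 ≡ 836 (mod 3511)
836 ≡ 836 (mod 3511), so the signature is genuine.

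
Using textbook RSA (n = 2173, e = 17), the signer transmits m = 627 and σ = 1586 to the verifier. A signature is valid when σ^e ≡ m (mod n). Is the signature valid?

σ^2 ≡ 1586^2 = 2515396 ≡ 1235
σ^4 ≡ 1235^2 = 1525225 ≡ 1952
σ^8 ≡ 1952^2 = 3810304 ≡ 1035
σ^16 ≡ 1035^2 = 1071225 ≡ 2109
17 = 16 + 1, so σ^17 ≡ 2109·1586 ≡ 627 (mod 2173)
σ^17 mod 2173 = 627 matches m.

valid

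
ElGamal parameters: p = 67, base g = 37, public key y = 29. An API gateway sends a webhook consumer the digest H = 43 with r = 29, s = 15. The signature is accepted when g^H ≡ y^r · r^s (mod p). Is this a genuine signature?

genuine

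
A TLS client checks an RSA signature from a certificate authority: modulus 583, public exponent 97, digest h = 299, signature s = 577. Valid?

no

s^97 mod 583 = 69
s^97 mod 583 = 69, but h = 299.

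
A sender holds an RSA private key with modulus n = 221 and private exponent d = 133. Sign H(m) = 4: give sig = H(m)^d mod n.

(H(m))^2 ≡ 4^2 = 16
(H(m))^4 ≡ 16^2 = 256 ≡ 35
(H(m))^8 ≡ 35^2 = 1225 ≡ 120
(H(m))^16 ≡ 120^2 = 14400 ≡ 35
(H(m))^32 ≡ 35^2 = 1225 ≡ 120
(H(m))^64 ≡ 120^2 = 14400 ≡ 35
(H(m))^128 ≡ 35^2 = 1225 ≡ 120
133 = 128 + 4 + 1, so (H(m))^133 ≡ 120·35·4 ≡ 4 (mod 221)

4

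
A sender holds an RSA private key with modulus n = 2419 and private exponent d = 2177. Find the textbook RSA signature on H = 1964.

1410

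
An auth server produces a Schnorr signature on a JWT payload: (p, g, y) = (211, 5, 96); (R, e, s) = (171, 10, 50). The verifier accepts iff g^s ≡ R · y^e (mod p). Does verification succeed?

passes

g^s mod p:
Squares mod 211: 5^1≡5, 5^2≡25, 5^4≡203, 5^8≡64, 5^16≡87, 5^32≡184
50 = 32 + 16 + 2, so 5^50 ≡ 184·87·25 ≡ 144 (mod 211)
R · y^e mod p:
Squares mod 211: 96^1≡96, 96^2≡143, 96^4≡193, 96^8≡113
10 = 8 + 2, so 96^10 ≡ 113·143 ≡ 123 (mod 211)
171·123 = 21033 ≡ 144 (mod 211)
144 ≡ 144 (mod 211); signature holds.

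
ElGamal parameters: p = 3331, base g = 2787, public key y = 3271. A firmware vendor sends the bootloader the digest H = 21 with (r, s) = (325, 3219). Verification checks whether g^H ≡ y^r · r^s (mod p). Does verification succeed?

Left side g^H mod p:
2787^2 = 7767369 ≡ 2808
2787^4 ≡ 2808^2 = 7884864 ≡ 387
2787^8 ≡ 387^2 = 149769 ≡ 3205
2787^16 ≡ 3205^2 = 10272025 ≡ 2552
21 = 16 + 4 + 1, so 2787^21 ≡ 2552·387·2787 ≡ 2858 (mod 3331)
Right side y^r · r^s mod p:
3271^2 = 10699441 ≡ 269
3271^4 ≡ 269^2 = 72361 ≡ 2410
3271^8 ≡ 2410^2 = 5808100 ≡ 2167
3271^16 ≡ 2167^2 = 4695889 ≡ 2510
3271^32 ≡ 2510^2 = 6300100 ≡ 1179
3271^64 ≡ 1179^2 = 1390041 ≡ 1014
3271^128 ≡ 1014^2 = 1028196 ≡ 2248
3271^256 ≡ 2248^2 = 5053504 ≡ 377
325 = 256 + 64 + 4 + 1, so 3271^325 ≡ 377·1014·2410·3271 ≡ 3247 (mod 3331)
325^2 = 105625 ≡ 2364
325^4 ≡ 2364^2 = 5588496 ≡ 2409
325^8 ≡ 2409^2 = 5803281 ≡ 679
325^16 ≡ 679^2 = 461041 ≡ 1363
325^32 ≡ 1363^2 = 1857769 ≡ 2402
325^64 ≡ 2402^2 = 5769604 ≡ 312
325^128 ≡ 312^2 = 97344 ≡ 745
325^256 ≡ 745^2 = 555025 ≡ 2079
325^512 ≡ 2079^2 = 4322241 ≡ 1934
325^1024 ≡ 1934^2 = 3740356 ≡ 2974
325^2048 ≡ 2974^2 = 8844676 ≡ 871
3219 = 2048 + 1024 + 128 + 16 + 2 + 1, so 325^3219 ≡ 871·2974·745·1363·2364·325 ≡ 997 (mod 3331)
3247·997 = 3237259 ≡ 2858 (mod 3331)
2858 ≡ 2858 (mod 3331), so the signature is genuine.

passes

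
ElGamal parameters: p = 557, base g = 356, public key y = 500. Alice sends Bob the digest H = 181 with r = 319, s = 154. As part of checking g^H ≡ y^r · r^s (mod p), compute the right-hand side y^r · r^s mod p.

315

500^2 = 250000 ≡ 464
500^4 ≡ 464^2 = 215296 ≡ 294
500^8 ≡ 294^2 = 86436 ≡ 101
500^16 ≡ 101^2 = 10201 ≡ 175
500^32 ≡ 175^2 = 30625 ≡ 547
500^64 ≡ 547^2 = 299209 ≡ 100
500^128 ≡ 100^2 = 10000 ≡ 531
500^256 ≡ 531^2 = 281961 ≡ 119
319 = 256 + 32 + 16 + 8 + 4 + 2 + 1, so 500^319 ≡ 119·547·175·101·294·464·500 ≡ 358 (mod 557)
319^2 = 101761 ≡ 387
319^4 ≡ 387^2 = 149769 ≡ 493
319^8 ≡ 493^2 = 243049 ≡ 197
319^16 ≡ 197^2 = 38809 ≡ 376
319^32 ≡ 376^2 = 141376 ≡ 455
319^64 ≡ 455^2 = 207025 ≡ 378
319^128 ≡ 378^2 = 142884 ≡ 292
154 = 128 + 16 + 8 + 2, so 319^154 ≡ 292·376·197·387 ≡ 46 (mod 557)
y^r · r^s ≡ 358·46 = 16468 ≡ 315 (mod 557)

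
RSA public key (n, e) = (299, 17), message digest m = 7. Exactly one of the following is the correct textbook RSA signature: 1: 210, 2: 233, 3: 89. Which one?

3

Candidate 1: Squares mod 299: 210^1≡210, 210^2≡147, 210^4≡81, 210^8≡282, 210^16≡289; 17 = 16 + 1, so 210^17 ≡ 289·210 ≡ 292 (mod 299)
Candidate 2: Squares mod 299: 233^1≡233, 233^2≡170, 233^4≡196, 233^8≡144, 233^16≡105; 17 = 16 + 1, so 233^17 ≡ 105·233 ≡ 246 (mod 299)
Candidate 3: Squares mod 299: 89^1≡89, 89^2≡147, 89^4≡81, 89^8≡282, 89^16≡289; 17 = 16 + 1, so 89^17 ≡ 289·89 ≡ 7 (mod 299)
  → matches m = 7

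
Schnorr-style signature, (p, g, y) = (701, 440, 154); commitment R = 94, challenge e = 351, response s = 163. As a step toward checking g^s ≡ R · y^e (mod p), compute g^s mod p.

440^2 = 193600 ≡ 124
440^4 ≡ 124^2 = 15376 ≡ 655
440^8 ≡ 655^2 = 429025 ≡ 13
440^16 ≡ 13^2 = 169
440^32 ≡ 169^2 = 28561 ≡ 521
440^64 ≡ 521^2 = 271441 ≡ 154
440^128 ≡ 154^2 = 23716 ≡ 583
163 = 128 + 32 + 2 + 1, so 440^163 ≡ 583·521·124·440 ≡ 456 (mod 701)

456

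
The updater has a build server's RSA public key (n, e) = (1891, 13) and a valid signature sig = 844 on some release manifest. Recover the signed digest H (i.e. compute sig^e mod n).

701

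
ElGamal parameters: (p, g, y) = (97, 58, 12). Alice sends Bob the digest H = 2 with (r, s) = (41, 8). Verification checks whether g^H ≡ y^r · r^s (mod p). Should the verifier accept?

Left side g^H mod p:
Squares mod 97: 58^1≡58, 58^2≡66
58^2 ≡ 66 (mod 97)
Right side y^r · r^s mod p:
Squares mod 97: 12^1≡12, 12^2≡47, 12^4≡75, 12^8≡96, 12^16≡1, 12^32≡1
41 = 32 + 8 + 1, so 12^41 ≡ 1·96·12 ≡ 85 (mod 97)
Squares mod 97: 41^1≡41, 41^2≡32, 41^4≡54, 41^8≡6
41^8 ≡ 6 (mod 97)
85·6 = 510 ≡ 25 (mod 97)
66 ≠ 25, so verification fails.

reject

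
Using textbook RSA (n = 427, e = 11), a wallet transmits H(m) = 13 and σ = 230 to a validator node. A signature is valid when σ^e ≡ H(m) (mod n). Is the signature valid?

σ^2 ≡ 230^2 = 52900 ≡ 379
σ^4 ≡ 379^2 = 143641 ≡ 169
σ^8 ≡ 169^2 = 28561 ≡ 379
11 = 8 + 2 + 1, so σ^11 ≡ 379·379·230 ≡ 13 (mod 427)
13 = H(m), so the signature checks out.

valid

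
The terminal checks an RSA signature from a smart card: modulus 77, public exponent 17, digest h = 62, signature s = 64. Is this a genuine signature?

forged

s^2 ≡ 64^2 = 4096 ≡ 15
s^4 ≡ 15^2 = 225 ≡ 71
s^8 ≡ 71^2 = 5041 ≡ 36
s^16 ≡ 36^2 = 1296 ≡ 64
17 = 16 + 1, so s^17 ≡ 64·64 ≡ 15 (mod 77)
s^17 mod 77 = 15, but h = 62.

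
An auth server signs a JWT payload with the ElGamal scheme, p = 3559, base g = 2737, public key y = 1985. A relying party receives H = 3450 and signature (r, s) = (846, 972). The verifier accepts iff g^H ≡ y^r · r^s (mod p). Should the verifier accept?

Left side g^H mod p:
Squares mod 3559: 2737^1≡2737, 2737^2≡3033, 2737^4≡2633, 2737^8≡3316, 2737^16≡2105, 2737^32≡70, 2737^64≡1341, 2737^128≡986, 2737^256≡589, 2737^512≡1698, 2737^1024≡414, 2737^2048≡564
3450 = 2048 + 1024 + 256 + 64 + 32 + 16 + 8 + 2, so 2737^3450 ≡ 564·414·589·1341·70·2105·3316·3033 ≡ 2304 (mod 3559)
Right side y^r · r^s mod p:
Squares mod 3559: 1985^1≡1985, 1985^2≡412, 1985^4≡2471, 1985^8≡2156, 1985^16≡282, 1985^32≡1226, 1985^64≡1178, 1985^128≡3233, 1985^256≡3065, 1985^512≡2024
846 = 512 + 256 + 64 + 8 + 4 + 2, so 1985^846 ≡ 2024·3065·1178·2156·2471·412 ≡ 162 (mod 3559)
Squares mod 3559: 846^1≡846, 846^2≡357, 846^4≡2884, 846^8≡73, 846^16≡1770, 846^32≡980, 846^64≡3029, 846^128≡3298, 846^256≡500, 846^512≡870
972 = 512 + 256 + 128 + 64 + 8 + 4, so 846^972 ≡ 870·500·3298·3029·73·2884 ≡ 1596 (mod 3559)
162·1596 = 258552 ≡ 2304 (mod 3559)
2304 ≡ 2304 (mod 3559), so the signature is genuine.

accept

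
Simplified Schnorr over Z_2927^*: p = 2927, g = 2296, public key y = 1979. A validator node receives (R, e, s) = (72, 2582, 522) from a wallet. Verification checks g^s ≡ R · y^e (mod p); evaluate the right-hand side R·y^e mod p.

94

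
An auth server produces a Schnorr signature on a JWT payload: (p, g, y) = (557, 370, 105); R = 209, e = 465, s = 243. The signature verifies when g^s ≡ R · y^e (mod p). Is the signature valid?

g^s mod p:
370^2 = 136900 ≡ 435
370^4 ≡ 435^2 = 189225 ≡ 402
370^8 ≡ 402^2 = 161604 ≡ 74
370^16 ≡ 74^2 = 5476 ≡ 463
370^32 ≡ 463^2 = 214369 ≡ 481
370^64 ≡ 481^2 = 231361 ≡ 206
370^128 ≡ 206^2 = 42436 ≡ 104
243 = 128 + 64 + 32 + 16 + 2 + 1, so 370^243 ≡ 104·206·481·463·435·370 ≡ 217 (mod 557)
R · y^e mod p:
105^2 = 11025 ≡ 442
105^4 ≡ 442^2 = 195364 ≡ 414
105^8 ≡ 414^2 = 171396 ≡ 397
105^16 ≡ 397^2 = 157609 ≡ 535
105^32 ≡ 535^2 = 286225 ≡ 484
105^64 ≡ 484^2 = 234256 ≡ 316
105^128 ≡ 316^2 = 99856 ≡ 153
105^256 ≡ 153^2 = 23409 ≡ 15
465 = 256 + 128 + 64 + 16 + 1, so 105^465 ≡ 15·153·316·535·105 ≡ 65 (mod 557)
209·65 = 13585 ≡ 217 (mod 557)
217 ≡ 217 (mod 557); signature holds.

valid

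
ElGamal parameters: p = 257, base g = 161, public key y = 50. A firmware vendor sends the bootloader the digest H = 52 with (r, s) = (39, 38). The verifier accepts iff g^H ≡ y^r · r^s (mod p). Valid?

yes

Left side g^H mod p:
161^2 = 25921 ≡ 221
161^4 ≡ 221^2 = 48841 ≡ 11
161^8 ≡ 11^2 = 121
161^16 ≡ 121^2 = 14641 ≡ 249
161^32 ≡ 249^2 = 62001 ≡ 64
52 = 32 + 16 + 4, so 161^52 ≡ 64·249·11 ≡ 22 (mod 257)
Right side y^r · r^s mod p:
50^2 = 2500 ≡ 187
50^4 ≡ 187^2 = 34969 ≡ 17
50^8 ≡ 17^2 = 289 ≡ 32
50^16 ≡ 32^2 = 1024 ≡ 253
50^32 ≡ 253^2 = 64009 ≡ 16
39 = 32 + 4 + 2 + 1, so 50^39 ≡ 16·17·187·50 ≡ 185 (mod 257)
39^2 = 1521 ≡ 236
39^4 ≡ 236^2 = 55696 ≡ 184
39^8 ≡ 184^2 = 33856 ≡ 189
39^16 ≡ 189^2 = 35721 ≡ 255
39^32 ≡ 255^2 = 65025 ≡ 4
38 = 32 + 4 + 2, so 39^38 ≡ 4·184·236 ≡ 221 (mod 257)
185·221 = 40885 ≡ 22 (mod 257)
22 ≡ 22 (mod 257), so the signature is genuine.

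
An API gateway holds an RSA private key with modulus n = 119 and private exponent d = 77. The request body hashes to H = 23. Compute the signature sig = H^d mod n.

95

H^2 ≡ 23^2 = 529 ≡ 53
H^4 ≡ 53^2 = 2809 ≡ 72
H^8 ≡ 72^2 = 5184 ≡ 67
H^16 ≡ 67^2 = 4489 ≡ 86
H^32 ≡ 86^2 = 7396 ≡ 18
H^64 ≡ 18^2 = 324 ≡ 86
77 = 64 + 8 + 4 + 1, so H^77 ≡ 86·67·72·23 ≡ 95 (mod 119)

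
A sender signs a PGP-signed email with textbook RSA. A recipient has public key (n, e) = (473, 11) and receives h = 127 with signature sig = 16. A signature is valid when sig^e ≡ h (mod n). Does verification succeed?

fails

sig^2 ≡ 16^2 = 256
sig^4 ≡ 256^2 = 65536 ≡ 262
sig^8 ≡ 262^2 = 68644 ≡ 59
11 = 8 + 2 + 1, so sig^11 ≡ 59·256·16 ≡ 434 (mod 473)
The recovered value 434 does not match the digest 127.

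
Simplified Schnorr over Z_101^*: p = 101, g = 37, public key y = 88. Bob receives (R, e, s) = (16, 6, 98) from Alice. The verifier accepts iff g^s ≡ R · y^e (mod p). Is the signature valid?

invalid

g^s mod p:
37^2 = 1369 ≡ 56
37^4 ≡ 56^2 = 3136 ≡ 5
37^8 ≡ 5^2 = 25
37^16 ≡ 25^2 = 625 ≡ 19
37^32 ≡ 19^2 = 361 ≡ 58
37^64 ≡ 58^2 = 3364 ≡ 31
98 = 64 + 32 + 2, so 37^98 ≡ 31·58·56 ≡ 92 (mod 101)
R · y^e mod p:
88^2 = 7744 ≡ 68
88^4 ≡ 68^2 = 4624 ≡ 79
6 = 4 + 2, so 88^6 ≡ 79·68 ≡ 19 (mod 101)
16·19 = 304 ≡ 1 (mod 101)
92 ≠ 1; the check fails.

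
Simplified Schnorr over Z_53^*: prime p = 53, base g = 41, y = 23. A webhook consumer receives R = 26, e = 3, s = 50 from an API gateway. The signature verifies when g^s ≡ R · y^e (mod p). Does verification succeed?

fails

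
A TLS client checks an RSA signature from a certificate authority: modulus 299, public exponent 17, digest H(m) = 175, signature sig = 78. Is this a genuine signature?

forged

sig^2 ≡ 78^2 = 6084 ≡ 104
sig^4 ≡ 104^2 = 10816 ≡ 52
sig^8 ≡ 52^2 = 2704 ≡ 13
sig^16 ≡ 13^2 = 169
17 = 16 + 1, so sig^17 ≡ 169·78 ≡ 26 (mod 299)
26 ≠ 175, so verification fails.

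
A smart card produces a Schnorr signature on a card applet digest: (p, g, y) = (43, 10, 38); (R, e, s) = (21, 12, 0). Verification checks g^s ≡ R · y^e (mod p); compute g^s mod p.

10^0 mod 43 = 1

1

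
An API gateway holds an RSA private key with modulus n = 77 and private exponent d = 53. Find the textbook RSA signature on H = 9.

25

H^53 mod 77 = 25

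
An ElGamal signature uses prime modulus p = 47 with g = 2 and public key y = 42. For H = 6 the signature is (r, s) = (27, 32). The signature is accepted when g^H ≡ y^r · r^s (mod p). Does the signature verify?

does not verify

Left side g^H mod p:
2^2 = 4
2^4 ≡ 4^2 = 16
6 = 4 + 2, so 2^6 ≡ 16·4 ≡ 17 (mod 47)
Right side y^r · r^s mod p:
42^2 = 1764 ≡ 25
42^4 ≡ 25^2 = 625 ≡ 14
42^8 ≡ 14^2 = 196 ≡ 8
42^16 ≡ 8^2 = 64 ≡ 17
27 = 16 + 8 + 2 + 1, so 42^27 ≡ 17·8·25·42 ≡ 14 (mod 47)
27^2 = 729 ≡ 24
27^4 ≡ 24^2 = 576 ≡ 12
27^8 ≡ 12^2 = 144 ≡ 3
27^16 ≡ 3^2 = 9
27^32 ≡ 9^2 = 81 ≡ 34
14·34 = 476 ≡ 6 (mod 47)
17 ≠ 6, so verification fails.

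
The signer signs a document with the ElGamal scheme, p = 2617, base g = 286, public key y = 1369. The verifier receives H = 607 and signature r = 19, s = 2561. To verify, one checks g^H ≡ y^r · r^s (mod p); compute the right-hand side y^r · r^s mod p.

2223

Squares mod 2617: 1369^1≡1369, 1369^2≡389, 1369^4≡2152, 1369^8≡1631, 1369^16≡1289
19 = 16 + 2 + 1, so 1369^19 ≡ 1289·389·1369 ≡ 1015 (mod 2617)
Squares mod 2617: 19^1≡19, 19^2≡361, 19^4≡2088, 19^8≡2439, 19^16≡280, 19^32≡2507, 19^64≡1632, 19^128≡1935, 19^256≡1915, 19^512≡808, 19^1024≡1231, 19^2048≡118
2561 = 2048 + 512 + 1, so 19^2561 ≡ 118·808·19 ≡ 572 (mod 2617)
y^r · r^s ≡ 1015·572 = 580580 ≡ 2223 (mod 2617)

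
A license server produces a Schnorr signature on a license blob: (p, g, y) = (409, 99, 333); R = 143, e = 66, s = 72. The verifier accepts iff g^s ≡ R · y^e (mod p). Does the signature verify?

g^s mod p:
Squares mod 409: 99^1≡99, 99^2≡394, 99^4≡225, 99^8≡318, 99^16≡101, 99^32≡385, 99^64≡167
72 = 64 + 8, so 99^72 ≡ 167·318 ≡ 345 (mod 409)
R · y^e mod p:
Squares mod 409: 333^1≡333, 333^2≡50, 333^4≡46, 333^8≡71, 333^16≡133, 333^32≡102, 333^64≡179
66 = 64 + 2, so 333^66 ≡ 179·50 ≡ 361 (mod 409)
143·361 = 51623 ≡ 89 (mod 409)
345 ≠ 89; the check fails.

does not verify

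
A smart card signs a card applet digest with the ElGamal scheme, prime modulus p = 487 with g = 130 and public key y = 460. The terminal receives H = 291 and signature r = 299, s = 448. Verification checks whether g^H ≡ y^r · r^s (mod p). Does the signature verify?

verifies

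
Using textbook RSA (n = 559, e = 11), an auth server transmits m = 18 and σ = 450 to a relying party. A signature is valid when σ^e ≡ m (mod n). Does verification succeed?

σ^2 ≡ 450^2 = 202500 ≡ 142
σ^4 ≡ 142^2 = 20164 ≡ 40
σ^8 ≡ 40^2 = 1600 ≡ 482
11 = 8 + 2 + 1, so σ^11 ≡ 482·142·450 ≡ 18 (mod 559)
σ^11 mod 559 = 18 matches m.

passes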